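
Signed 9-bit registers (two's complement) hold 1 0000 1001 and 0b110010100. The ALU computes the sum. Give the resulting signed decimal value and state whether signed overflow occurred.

157; overflow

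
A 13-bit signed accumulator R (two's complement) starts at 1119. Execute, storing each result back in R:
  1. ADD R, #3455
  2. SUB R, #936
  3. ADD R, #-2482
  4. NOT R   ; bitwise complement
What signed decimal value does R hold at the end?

-1157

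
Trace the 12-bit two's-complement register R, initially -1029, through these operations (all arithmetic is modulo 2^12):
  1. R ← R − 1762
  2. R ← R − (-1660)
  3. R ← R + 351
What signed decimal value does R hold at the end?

Start: R = -1029 = 101111111011.
R = -1029 − 1762 = -2791; wraps to 1305 = 010100011001
R = 1305 − (-1660) = 2965; wraps to -1131 = 101110010101
R = -1131 + 351 = -780 = 110011110100

-780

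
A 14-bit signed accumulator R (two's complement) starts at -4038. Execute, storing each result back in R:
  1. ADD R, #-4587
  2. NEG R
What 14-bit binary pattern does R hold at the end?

Start: R = -4038 = 11000000111010.
R = -4038 + (-4587) = -8625; wraps to 7759 = 01111001001111
R = −(7759) = -7759 = 10000110110001

10000110110001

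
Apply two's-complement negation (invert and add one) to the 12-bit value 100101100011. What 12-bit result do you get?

011010011101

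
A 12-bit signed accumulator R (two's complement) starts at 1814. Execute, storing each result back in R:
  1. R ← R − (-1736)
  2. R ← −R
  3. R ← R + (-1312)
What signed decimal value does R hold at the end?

Start: R = 1814 = 011100010110.
R = 1814 − (-1736) = 3550; wraps to -546 = 110111011110
R = −(-546) = 546 = 001000100010
R = 546 + (-1312) = -766 = 110100000010

-766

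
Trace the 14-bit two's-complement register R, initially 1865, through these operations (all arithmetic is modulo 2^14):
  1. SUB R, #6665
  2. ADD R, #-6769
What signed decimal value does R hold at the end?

4815

Start: R = 1865 = 00011101001001.
R = 1865 − 6665 = -4800 = 10110101000000
R = -4800 + (-6769) = -11569; wraps to 4815 = 01001011001111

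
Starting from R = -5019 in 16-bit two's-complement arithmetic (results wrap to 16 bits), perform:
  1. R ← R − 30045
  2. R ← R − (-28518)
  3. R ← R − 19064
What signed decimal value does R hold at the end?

-25610

Start: R = -5019 = 1110110001100101.
R = -5019 − 30045 = -35064; wraps to 30472 = 0111011100001000
R = 30472 − (-28518) = 58990; wraps to -6546 = 1110011001101110
R = -6546 − 19064 = -25610 = 1001101111110110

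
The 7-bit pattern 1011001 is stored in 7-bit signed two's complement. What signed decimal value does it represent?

MSB is 1, so the value is negative.
Invert: 0100110. Add 1: 0100111 = 39. So the value is −39.

-39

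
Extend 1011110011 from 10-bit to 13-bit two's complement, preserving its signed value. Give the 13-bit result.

1111011110011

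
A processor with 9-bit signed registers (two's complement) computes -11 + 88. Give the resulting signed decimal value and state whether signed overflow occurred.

-11 → 111110101
88 → 001011000
  111110101
+ 001011000
= 001001101  (discard carry-out 1)
Result 001001101: MSB = 0 → value 77.
Addends have opposite signs, so signed overflow cannot occur.

77; no overflow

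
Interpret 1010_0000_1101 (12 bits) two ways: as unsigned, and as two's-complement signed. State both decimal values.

Unsigned: 101000001101 = 2573.
Signed: MSB=1 → 2573 − 4096 = -1523.

unsigned = 2573, signed = -1523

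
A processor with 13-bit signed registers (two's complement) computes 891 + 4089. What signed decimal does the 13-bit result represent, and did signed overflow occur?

-3212; overflow

891 → 0001101111011
4089 → 0111111111001
  0001101111011
+ 0111111111001
= 1001101110100
Result 1001101110100: MSB = 1 → 4980 − 8192 = -3212.
Both addends are non-negative but the stored result is negative: signed overflow. The true value 891 + 4089 = 4980 lies outside [-4096, 4095].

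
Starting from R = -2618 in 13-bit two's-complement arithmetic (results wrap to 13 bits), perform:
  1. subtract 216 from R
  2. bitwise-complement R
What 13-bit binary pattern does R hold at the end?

0101100010001

Start: R = -2618 = 1010111000110.
R = -2618 − 216 = -2834 = 1010011101110
R = NOT 1010011101110 = 0101100010001 = 2833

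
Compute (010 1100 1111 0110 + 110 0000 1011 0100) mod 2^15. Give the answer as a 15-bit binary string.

000110110101010

  010110011110110
+ 110000010110100
= 000110110101010  (discard carry-out 1)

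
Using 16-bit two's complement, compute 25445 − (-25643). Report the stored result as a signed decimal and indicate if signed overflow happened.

-14448; overflow

25445 → 0110001101100101
-25643 → 1001101111010101
Subtract via negate-and-add: invert 1001101111010101 + 1 = 0110010000101011 (i.e. 25643).
  0110001101100101
+ 0110010000101011
= 1100011110010000
Result 1100011110010000: MSB = 1 → 51088 − 65536 = -14448.
Both addends (after negating the subtrahend) are non-negative but the stored result is negative: signed overflow. The true value 25445 − (-25643) = 51088 lies outside [-32768, 32767].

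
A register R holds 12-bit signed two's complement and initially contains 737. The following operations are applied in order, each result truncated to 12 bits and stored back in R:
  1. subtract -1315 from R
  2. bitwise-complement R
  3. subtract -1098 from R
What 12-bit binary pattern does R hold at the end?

110001000101

Start: R = 737 = 001011100001.
R = 737 − (-1315) = 2052; wraps to -2044 = 100000000100
R = NOT 100000000100 = 011111111011 = 2043
R = 2043 − (-1098) = 3141; wraps to -955 = 110001000101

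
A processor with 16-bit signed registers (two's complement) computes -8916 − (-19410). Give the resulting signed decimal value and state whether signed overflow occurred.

-8916 → 1101110100101100
-19410 → 1011010000101110
Subtract via negate-and-add: invert 1011010000101110 + 1 = 0100101111010010 (i.e. 19410).
  1101110100101100
+ 0100101111010010
= 0010100011111110  (discard carry-out 1)
Result 0010100011111110: MSB = 0 → value 10494.
Addends (after negating the subtrahend) have opposite signs, so signed overflow cannot occur.

10494; no overflow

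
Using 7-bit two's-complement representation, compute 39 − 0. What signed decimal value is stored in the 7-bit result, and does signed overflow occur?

39; no overflow

39 → 0100111
0 → 0000000
Subtract via negate-and-add: invert 0000000 + 1 = 0000000 (i.e. 0).
  0100111
+ 0000000
= 0100111
Result 0100111: MSB = 0 → value 39.
Both addends (after negating the subtrahend) are non-negative and so is the stored result: no signed overflow.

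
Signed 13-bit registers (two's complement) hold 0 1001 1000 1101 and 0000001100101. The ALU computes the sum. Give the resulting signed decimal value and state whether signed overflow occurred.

2546; no overflow

0 1001 1000 1101 → 0100110001101 = 2445 (signed)
0000001100101 = 101 (signed)
  0100110001101
+ 0000001100101
= 0100111110010
Result 0100111110010: MSB = 0 → value 2546.
Both addends are non-negative and so is the stored result: no signed overflow.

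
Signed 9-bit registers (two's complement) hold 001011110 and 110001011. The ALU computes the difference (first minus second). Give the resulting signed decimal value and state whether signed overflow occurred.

211; no overflow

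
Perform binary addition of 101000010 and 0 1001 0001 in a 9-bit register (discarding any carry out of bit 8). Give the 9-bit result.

111010011

  101000010
+ 010010001
= 111010011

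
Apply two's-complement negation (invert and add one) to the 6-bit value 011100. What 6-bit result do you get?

Invert: 100011. Add 1: 100100.

100100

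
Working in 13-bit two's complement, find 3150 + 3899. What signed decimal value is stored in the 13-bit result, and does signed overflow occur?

-1143; overflow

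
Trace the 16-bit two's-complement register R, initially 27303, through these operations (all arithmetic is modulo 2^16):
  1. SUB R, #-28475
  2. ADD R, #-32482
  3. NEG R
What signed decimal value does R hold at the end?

-23296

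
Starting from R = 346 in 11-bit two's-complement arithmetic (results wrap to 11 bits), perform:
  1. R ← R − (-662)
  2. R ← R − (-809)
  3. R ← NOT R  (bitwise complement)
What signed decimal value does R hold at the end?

230

Start: R = 346 = 00101011010.
R = 346 − (-662) = 1008 = 01111110000
R = 1008 − (-809) = 1817; wraps to -231 = 11100011001
R = NOT 11100011001 = 00011100110 = 230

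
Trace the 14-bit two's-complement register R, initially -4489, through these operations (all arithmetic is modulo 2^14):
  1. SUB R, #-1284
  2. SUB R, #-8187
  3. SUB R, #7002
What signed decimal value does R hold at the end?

-2020

Start: R = -4489 = 10111001110111.
R = -4489 − (-1284) = -3205 = 11001101111011
R = -3205 − (-8187) = 4982 = 01001101110110
R = 4982 − 7002 = -2020 = 11100000011100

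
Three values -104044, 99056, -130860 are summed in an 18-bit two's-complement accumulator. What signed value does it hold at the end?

126296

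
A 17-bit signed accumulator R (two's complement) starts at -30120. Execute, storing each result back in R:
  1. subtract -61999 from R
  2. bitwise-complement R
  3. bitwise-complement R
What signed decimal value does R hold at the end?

31879

Start: R = -30120 = 11000101001011000.
R = -30120 − (-61999) = 31879 = 00111110010000111
R = NOT 00111110010000111 = 11000001101111000 = -31880
R = NOT 11000001101111000 = 00111110010000111 = 31879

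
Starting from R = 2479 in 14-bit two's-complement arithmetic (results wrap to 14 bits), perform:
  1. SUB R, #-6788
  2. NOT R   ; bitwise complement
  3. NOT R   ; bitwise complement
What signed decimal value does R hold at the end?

-7117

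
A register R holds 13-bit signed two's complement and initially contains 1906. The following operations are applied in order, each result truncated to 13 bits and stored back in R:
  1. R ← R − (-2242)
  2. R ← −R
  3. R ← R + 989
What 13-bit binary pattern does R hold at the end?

1001110101001

Start: R = 1906 = 0011101110010.
R = 1906 − (-2242) = 4148; wraps to -4044 = 1000000110100
R = −(-4044) = 4044 = 0111111001100
R = 4044 + 989 = 5033; wraps to -3159 = 1001110101001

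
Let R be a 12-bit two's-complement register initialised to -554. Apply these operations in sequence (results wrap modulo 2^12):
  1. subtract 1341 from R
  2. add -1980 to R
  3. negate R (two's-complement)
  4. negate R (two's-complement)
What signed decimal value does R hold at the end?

221

Start: R = -554 = 110111010110.
R = -554 − 1341 = -1895 = 100010011001
R = -1895 + (-1980) = -3875; wraps to 221 = 000011011101
R = −(221) = -221 = 111100100011
R = −(-221) = 221 = 000011011101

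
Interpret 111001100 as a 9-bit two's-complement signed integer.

MSB is 1, so the value is negative.
Unsigned reading: 460. Subtract 2^9 = 512: 460 − 512 = -52.

-52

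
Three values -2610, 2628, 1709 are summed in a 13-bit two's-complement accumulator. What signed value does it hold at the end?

-2610 + 2628 = 18 (0000000010010)
18 + 1709 = 1727 (0011010111111)

1727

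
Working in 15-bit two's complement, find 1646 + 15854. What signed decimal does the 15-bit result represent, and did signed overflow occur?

-15268; overflow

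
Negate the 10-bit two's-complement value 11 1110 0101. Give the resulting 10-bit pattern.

Invert: 0000011010. Add 1: 0000011011.
Check: 1111100101 = -27, 0000011011 = 27.

0000011011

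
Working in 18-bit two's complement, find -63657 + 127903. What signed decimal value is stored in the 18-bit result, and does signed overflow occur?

-63657 → 110000011101010111
127903 → 011111001110011111
  110000011101010111
+ 011111001110011111
= 001111101011110110  (discard carry-out 1)
Result 001111101011110110: MSB = 0 → value 64246.
Addends have opposite signs, so signed overflow cannot occur.

64246; no overflow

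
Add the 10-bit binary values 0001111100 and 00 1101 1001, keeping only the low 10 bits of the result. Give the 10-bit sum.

  0001111100
+ 0011011001
= 0101010101

0101010101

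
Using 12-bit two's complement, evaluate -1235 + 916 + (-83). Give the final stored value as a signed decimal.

-402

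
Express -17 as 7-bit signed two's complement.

1101111

|-17| = 17 = 0010001 in 7 bits.
Invert the bits: 1101110. Add 1: 1101111.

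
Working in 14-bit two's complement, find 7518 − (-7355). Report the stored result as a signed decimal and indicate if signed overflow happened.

-1511; overflow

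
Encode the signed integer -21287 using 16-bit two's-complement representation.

|-21287| = 21287 = 0101001100100111 in 16 bits.
Invert the bits: 1010110011011000. Add 1: 1010110011011001.
Check: 1010110011011001 reads as 44249 − 65536 = -21287.

1010110011011001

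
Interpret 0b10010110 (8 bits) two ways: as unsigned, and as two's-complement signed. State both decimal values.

unsigned = 150, signed = -106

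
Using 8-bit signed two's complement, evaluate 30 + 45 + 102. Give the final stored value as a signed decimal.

30 + 45 = 75 (01001011)
75 + 102 = 177 → wraps to -79 (10110001)

-79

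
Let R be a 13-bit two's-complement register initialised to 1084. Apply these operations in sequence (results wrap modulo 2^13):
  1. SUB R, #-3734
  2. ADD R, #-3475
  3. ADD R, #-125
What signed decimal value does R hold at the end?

Start: R = 1084 = 0010000111100.
R = 1084 − (-3734) = 4818; wraps to -3374 = 1001011010010
R = -3374 + (-3475) = -6849; wraps to 1343 = 0010100111111
R = 1343 + (-125) = 1218 = 0010011000010

1218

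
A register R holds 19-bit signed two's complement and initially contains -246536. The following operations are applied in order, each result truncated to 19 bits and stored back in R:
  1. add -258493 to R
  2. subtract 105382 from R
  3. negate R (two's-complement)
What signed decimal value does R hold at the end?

Start: R = -246536 = 1000011110011111000.
R = -246536 + (-258493) = -505029; wraps to 19259 = 0000100101100111011
R = 19259 − 105382 = -86123 = 1101010111110010101
R = −(-86123) = 86123 = 0010101000001101011

86123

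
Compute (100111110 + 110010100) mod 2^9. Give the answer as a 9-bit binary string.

  100111110
+ 110010100
= 011010010  (discard carry-out 1)

011010010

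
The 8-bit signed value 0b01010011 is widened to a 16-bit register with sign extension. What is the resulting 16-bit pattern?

0000000001010011

MSB of 01010011 is 0; replicate it into the new high bits.
00000000|01010011 → 0000000001010011 (still 83).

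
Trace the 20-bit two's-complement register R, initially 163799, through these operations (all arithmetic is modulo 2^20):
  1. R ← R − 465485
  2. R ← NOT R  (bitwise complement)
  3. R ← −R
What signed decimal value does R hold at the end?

Start: R = 163799 = 00100111111111010111.
R = 163799 − 465485 = -301686 = 10110110010110001010
R = NOT 10110110010110001010 = 01001001101001110101 = 301685
R = −(301685) = -301685 = 10110110010110001011

-301685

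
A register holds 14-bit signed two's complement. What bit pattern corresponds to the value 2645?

2645 is non-negative, so write it directly in 14 bits: 00101001010101.

00101001010101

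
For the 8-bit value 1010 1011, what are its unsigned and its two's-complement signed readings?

unsigned = 171, signed = -85

Unsigned: 10101011 = 171.
Signed: MSB=1 → 171 − 256 = -85.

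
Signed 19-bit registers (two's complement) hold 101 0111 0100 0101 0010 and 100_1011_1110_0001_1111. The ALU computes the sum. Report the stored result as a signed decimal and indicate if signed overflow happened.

101 0111 0100 0101 0010 → 1010111010001010010 = -166830 (signed)
100_1011_1110_0001_1111 → 1001011111000011111 = -213473 (signed)
  1010111010001010010
+ 1001011111000011111
= 0100011001001110001  (discard carry-out 1)
Result 0100011001001110001: MSB = 0 → value 143985.
Both addends are negative but the stored result is non-negative: signed overflow. The true value -166830 + (-213473) = -380303 lies outside [-262144, 262143].

143985; overflow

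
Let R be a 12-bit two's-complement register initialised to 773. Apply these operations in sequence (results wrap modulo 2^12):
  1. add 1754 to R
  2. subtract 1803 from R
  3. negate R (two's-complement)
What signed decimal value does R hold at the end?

Start: R = 773 = 001100000101.
R = 773 + 1754 = 2527; wraps to -1569 = 100111011111
R = -1569 − 1803 = -3372; wraps to 724 = 001011010100
R = −(724) = -724 = 110100101100

-724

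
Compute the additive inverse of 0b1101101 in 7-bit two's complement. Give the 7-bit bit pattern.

0010011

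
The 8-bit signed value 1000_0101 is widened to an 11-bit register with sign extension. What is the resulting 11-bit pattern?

11110000101

MSB of 10000101 is 1; replicate it into the new high bits.
111|10000101 → 11110000101 (still -123).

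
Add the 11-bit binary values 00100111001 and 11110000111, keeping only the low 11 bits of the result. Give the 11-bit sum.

00011000000

  00100111001
+ 11110000111
= 00011000000  (discard carry-out 1)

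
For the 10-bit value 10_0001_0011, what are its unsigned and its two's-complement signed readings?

unsigned = 531, signed = -493

Unsigned: 1000010011 = 531.
Signed: MSB=1 → 531 − 1024 = -493.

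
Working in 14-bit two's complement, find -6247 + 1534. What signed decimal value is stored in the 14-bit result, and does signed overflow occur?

-6247 → 10011110011001
1534 → 00010111111110
  10011110011001
+ 00010111111110
= 10110110010111
Result 10110110010111: MSB = 1 → 11671 − 16384 = -4713.
Addends have opposite signs, so signed overflow cannot occur.

-4713; no overflow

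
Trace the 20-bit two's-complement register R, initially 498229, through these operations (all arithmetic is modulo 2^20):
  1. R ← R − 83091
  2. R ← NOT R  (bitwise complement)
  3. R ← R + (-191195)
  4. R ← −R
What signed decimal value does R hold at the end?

Start: R = 498229 = 01111001101000110101.
R = 498229 − 83091 = 415138 = 01100101010110100010
R = NOT 01100101010110100010 = 10011010101001011101 = -415139
R = -415139 + (-191195) = -606334; wraps to 442242 = 01101011111110000010
R = −(442242) = -442242 = 10010100000001111110

-442242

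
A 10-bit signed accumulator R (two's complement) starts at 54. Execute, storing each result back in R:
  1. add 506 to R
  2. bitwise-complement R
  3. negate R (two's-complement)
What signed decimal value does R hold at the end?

-463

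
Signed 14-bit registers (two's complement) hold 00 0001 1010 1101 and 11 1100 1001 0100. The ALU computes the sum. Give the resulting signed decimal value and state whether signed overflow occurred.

00 0001 1010 1101 → 00000110101101 = 429 (signed)
11 1100 1001 0100 → 11110010010100 = -876 (signed)
  00000110101101
+ 11110010010100
= 11111001000001
Result 11111001000001: MSB = 1 → 15937 − 16384 = -447.
Addends have opposite signs, so signed overflow cannot occur.

-447; no overflow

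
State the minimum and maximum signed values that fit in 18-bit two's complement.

min = -131072, max = 131071

Minimum: −2^17 = -131072.
Maximum: 2^17 − 1 = 131071.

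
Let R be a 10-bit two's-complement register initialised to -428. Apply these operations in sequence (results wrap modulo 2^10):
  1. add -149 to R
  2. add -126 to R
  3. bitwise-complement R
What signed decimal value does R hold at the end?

-322

Start: R = -428 = 1001010100.
R = -428 + (-149) = -577; wraps to 447 = 0110111111
R = 447 + (-126) = 321 = 0101000001
R = NOT 0101000001 = 1010111110 = -322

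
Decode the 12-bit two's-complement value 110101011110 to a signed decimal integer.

MSB is 1, so the value is negative.
Unsigned reading: 3422. Subtract 2^12 = 4096: 3422 − 4096 = -674.

-674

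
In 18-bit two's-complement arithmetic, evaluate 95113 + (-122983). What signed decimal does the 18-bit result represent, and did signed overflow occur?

-27870; no overflow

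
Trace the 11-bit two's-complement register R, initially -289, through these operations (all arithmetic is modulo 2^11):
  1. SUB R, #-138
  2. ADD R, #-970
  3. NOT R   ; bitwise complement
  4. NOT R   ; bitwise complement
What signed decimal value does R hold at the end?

927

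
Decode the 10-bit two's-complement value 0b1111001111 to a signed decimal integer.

MSB is 1, so the value is negative.
Invert: 0000110000. Add 1: 0000110001 = 49. So the value is −49.

-49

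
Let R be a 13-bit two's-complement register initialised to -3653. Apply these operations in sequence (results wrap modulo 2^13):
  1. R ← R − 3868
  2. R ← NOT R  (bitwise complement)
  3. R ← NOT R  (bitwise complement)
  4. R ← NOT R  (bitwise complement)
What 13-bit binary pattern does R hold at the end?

1110101100000

Start: R = -3653 = 1000110111011.
R = -3653 − 3868 = -7521; wraps to 671 = 0001010011111
R = NOT 0001010011111 = 1110101100000 = -672
R = NOT 1110101100000 = 0001010011111 = 671
R = NOT 0001010011111 = 1110101100000 = -672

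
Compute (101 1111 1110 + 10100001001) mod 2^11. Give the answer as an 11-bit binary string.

  10111111110
+ 10100001001
= 01100000111  (discard carry-out 1)

01100000111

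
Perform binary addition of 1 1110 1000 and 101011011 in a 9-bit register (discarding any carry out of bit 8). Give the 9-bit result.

101000011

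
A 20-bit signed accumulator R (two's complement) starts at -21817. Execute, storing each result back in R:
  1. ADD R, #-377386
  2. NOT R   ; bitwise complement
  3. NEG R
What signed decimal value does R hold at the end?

-399202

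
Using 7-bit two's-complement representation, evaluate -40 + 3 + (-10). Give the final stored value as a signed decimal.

-47

-40 + 3 = -37 (1011011)
-37 + (-10) = -47 (1010001)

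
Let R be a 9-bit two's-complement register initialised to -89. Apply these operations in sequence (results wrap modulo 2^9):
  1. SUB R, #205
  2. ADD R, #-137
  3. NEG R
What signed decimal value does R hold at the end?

-81

Start: R = -89 = 110100111.
R = -89 − 205 = -294; wraps to 218 = 011011010
R = 218 + (-137) = 81 = 001010001
R = −(81) = -81 = 110101111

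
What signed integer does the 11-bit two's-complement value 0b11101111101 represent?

-131

MSB is 1, so the value is negative.
Unsigned reading: 1917. Subtract 2^11 = 2048: 1917 − 2048 = -131.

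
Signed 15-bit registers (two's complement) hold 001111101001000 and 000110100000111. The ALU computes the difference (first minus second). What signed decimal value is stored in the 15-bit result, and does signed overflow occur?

001111101001000 = 8008 (signed)
000110100000111 = 3335 (signed)
Subtract via negate-and-add: invert 000110100000111 + 1 = 111001011111001 (i.e. -3335).
  001111101001000
+ 111001011111001
= 001001001000001  (discard carry-out 1)
Result 001001001000001: MSB = 0 → value 4673.
Addends (after negating the subtrahend) have opposite signs, so signed overflow cannot occur.

4673; no overflow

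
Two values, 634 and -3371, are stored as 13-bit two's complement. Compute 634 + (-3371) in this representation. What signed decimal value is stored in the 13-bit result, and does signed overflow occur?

634 → 0001001111010
-3371 → 1001011010101
  0001001111010
+ 1001011010101
= 1010101001111
Result 1010101001111: MSB = 1 → 5455 − 8192 = -2737.
Addends have opposite signs, so signed overflow cannot occur.

-2737; no overflow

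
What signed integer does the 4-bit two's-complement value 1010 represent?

-6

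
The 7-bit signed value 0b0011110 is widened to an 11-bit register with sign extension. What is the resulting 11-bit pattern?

MSB of 0011110 is 0; replicate it into the new high bits.
0000|0011110 → 00000011110 (still 30).

00000011110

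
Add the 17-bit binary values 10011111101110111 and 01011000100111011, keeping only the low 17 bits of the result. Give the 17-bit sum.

  10011111101110111
+ 01011000100111011
= 11111000010110010

11111000010110010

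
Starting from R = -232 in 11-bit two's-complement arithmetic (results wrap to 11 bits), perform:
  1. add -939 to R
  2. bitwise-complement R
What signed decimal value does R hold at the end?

Start: R = -232 = 11100011000.
R = -232 + (-939) = -1171; wraps to 877 = 01101101101
R = NOT 01101101101 = 10010010010 = -878

-878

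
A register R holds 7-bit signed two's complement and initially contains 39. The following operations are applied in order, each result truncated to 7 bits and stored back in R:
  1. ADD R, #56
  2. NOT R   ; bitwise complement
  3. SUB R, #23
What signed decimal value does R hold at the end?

Start: R = 39 = 0100111.
R = 39 + 56 = 95; wraps to -33 = 1011111
R = NOT 1011111 = 0100000 = 32
R = 32 − 23 = 9 = 0001001

9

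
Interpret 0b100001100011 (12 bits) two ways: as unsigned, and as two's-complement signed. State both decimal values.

unsigned = 2147, signed = -1949

Unsigned: 100001100011 = 2147.
Signed: MSB=1 → 2147 − 4096 = -1949.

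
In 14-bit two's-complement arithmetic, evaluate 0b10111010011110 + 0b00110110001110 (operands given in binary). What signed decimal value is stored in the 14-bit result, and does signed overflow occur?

-980; no overflow

0b10111010011110 → 10111010011110 = -4450 (signed)
0b00110110001110 → 00110110001110 = 3470 (signed)
  10111010011110
+ 00110110001110
= 11110000101100
Result 11110000101100: MSB = 1 → 15404 − 16384 = -980.
Addends have opposite signs, so signed overflow cannot occur.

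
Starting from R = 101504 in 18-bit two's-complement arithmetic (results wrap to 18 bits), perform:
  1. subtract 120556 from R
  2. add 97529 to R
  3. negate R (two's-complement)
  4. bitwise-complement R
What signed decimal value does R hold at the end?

78476

Start: R = 101504 = 011000110010000000.
R = 101504 − 120556 = -19052 = 111011010110010100
R = -19052 + 97529 = 78477 = 010011001010001101
R = −(78477) = -78477 = 101100110101110011
R = NOT 101100110101110011 = 010011001010001100 = 78476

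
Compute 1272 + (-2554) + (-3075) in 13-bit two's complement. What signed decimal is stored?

3835

1272 + (-2554) = -1282 (1101011111110)
-1282 + (-3075) = -4357 → wraps to 3835 (0111011111011)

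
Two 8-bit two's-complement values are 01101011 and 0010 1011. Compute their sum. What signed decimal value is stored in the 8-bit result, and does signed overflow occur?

01101011 = 107 (signed)
0010 1011 → 00101011 = 43 (signed)
  01101011
+ 00101011
= 10010110
Result 10010110: MSB = 1 → 150 − 256 = -106.
Both addends are non-negative but the stored result is negative: signed overflow. The true value 107 + 43 = 150 lies outside [-128, 127].

-106; overflow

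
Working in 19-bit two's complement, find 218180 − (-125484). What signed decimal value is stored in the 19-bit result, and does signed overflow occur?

-180624; overflow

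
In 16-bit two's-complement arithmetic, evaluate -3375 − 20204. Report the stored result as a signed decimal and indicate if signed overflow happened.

-23579; no overflow

-3375 → 1111001011010001
20204 → 0100111011101100
Subtract via negate-and-add: invert 0100111011101100 + 1 = 1011000100010100 (i.e. -20204).
  1111001011010001
+ 1011000100010100
= 1010001111100101  (discard carry-out 1)
Result 1010001111100101: MSB = 1 → 41957 − 65536 = -23579.
Both addends (after negating the subtrahend) are negative and so is the stored result: no signed overflow.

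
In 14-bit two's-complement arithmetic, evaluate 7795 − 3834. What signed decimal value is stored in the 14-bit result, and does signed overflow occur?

3961; no overflow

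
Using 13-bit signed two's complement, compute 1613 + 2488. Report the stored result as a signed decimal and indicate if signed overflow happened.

-4091; overflow

1613 → 0011001001101
2488 → 0100110111000
  0011001001101
+ 0100110111000
= 1000000000101
Result 1000000000101: MSB = 1 → 4101 − 8192 = -4091.
Both addends are non-negative but the stored result is negative: signed overflow. The true value 1613 + 2488 = 4101 lies outside [-4096, 4095].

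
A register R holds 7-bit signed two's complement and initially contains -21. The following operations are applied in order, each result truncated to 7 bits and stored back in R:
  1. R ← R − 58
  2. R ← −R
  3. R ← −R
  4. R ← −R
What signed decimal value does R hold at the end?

Start: R = -21 = 1101011.
R = -21 − 58 = -79; wraps to 49 = 0110001
R = −(49) = -49 = 1001111
R = −(-49) = 49 = 0110001
R = −(49) = -49 = 1001111

-49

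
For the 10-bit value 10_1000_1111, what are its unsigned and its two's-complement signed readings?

unsigned = 655, signed = -369

Unsigned: 1010001111 = 655.
Signed: MSB=1 → 655 − 1024 = -369.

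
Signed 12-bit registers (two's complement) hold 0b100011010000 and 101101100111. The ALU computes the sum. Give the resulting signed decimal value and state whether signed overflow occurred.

0b100011010000 → 100011010000 = -1840 (signed)
101101100111 = -1177 (signed)
  100011010000
+ 101101100111
= 010000110111  (discard carry-out 1)
Result 010000110111: MSB = 0 → value 1079.
Both addends are negative but the stored result is non-negative: signed overflow. The true value -1840 + (-1177) = -3017 lies outside [-2048, 2047].

1079; overflow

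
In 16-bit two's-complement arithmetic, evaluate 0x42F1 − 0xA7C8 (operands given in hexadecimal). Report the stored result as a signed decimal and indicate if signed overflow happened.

0x42F1 = 0100001011110001 = 17137 (signed)
0xA7C8 = 1010011111001000 = -22584 (signed)
Subtract via negate-and-add: invert 1010011111001000 + 1 = 0101100000111000 (i.e. 22584).
  0100001011110001
+ 0101100000111000
= 1001101100101001
Result 1001101100101001: MSB = 1 → 39721 − 65536 = -25815.
Both addends (after negating the subtrahend) are non-negative but the stored result is negative: signed overflow. The true value 17137 − (-22584) = 39721 lies outside [-32768, 32767].

-25815; overflow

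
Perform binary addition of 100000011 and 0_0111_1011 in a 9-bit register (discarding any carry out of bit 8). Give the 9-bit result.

101111110

  100000011
+ 001111011
= 101111110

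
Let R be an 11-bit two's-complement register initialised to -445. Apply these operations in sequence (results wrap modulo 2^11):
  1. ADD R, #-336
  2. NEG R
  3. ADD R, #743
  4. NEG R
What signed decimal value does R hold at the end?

Start: R = -445 = 11001000011.
R = -445 + (-336) = -781 = 10011110011
R = −(-781) = 781 = 01100001101
R = 781 + 743 = 1524; wraps to -524 = 10111110100
R = −(-524) = 524 = 01000001100

524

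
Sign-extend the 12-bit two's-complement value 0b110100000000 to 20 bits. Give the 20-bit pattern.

11111111110100000000

MSB of 110100000000 is 1; replicate it into the new high bits.
11111111|110100000000 → 11111111110100000000 (still -768).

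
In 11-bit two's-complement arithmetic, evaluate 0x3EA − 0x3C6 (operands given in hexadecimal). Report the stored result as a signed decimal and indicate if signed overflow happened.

0x3EA = 01111101010 = 1002 (signed)
0x3C6 = 01111000110 = 966 (signed)
Subtract via negate-and-add: invert 01111000110 + 1 = 10000111010 (i.e. -966).
  01111101010
+ 10000111010
= 00000100100  (discard carry-out 1)
Result 00000100100: MSB = 0 → value 36.
Addends (after negating the subtrahend) have opposite signs, so signed overflow cannot occur.

36; no overflow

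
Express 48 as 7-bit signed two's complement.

0110000

48 is non-negative, so write it directly in 7 bits: 0110000.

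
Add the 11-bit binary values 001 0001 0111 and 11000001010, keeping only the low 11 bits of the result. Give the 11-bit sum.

  00100010111
+ 11000001010
= 11100100001

11100100001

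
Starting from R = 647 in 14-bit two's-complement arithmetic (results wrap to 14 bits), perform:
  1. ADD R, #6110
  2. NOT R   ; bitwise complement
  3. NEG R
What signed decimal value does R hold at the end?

Start: R = 647 = 00001010000111.
R = 647 + 6110 = 6757 = 01101001100101
R = NOT 01101001100101 = 10010110011010 = -6758
R = −(-6758) = 6758 = 01101001100110

6758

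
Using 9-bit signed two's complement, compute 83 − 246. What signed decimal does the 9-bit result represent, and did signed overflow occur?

-163; no overflow

83 → 001010011
246 → 011110110
Subtract via negate-and-add: invert 011110110 + 1 = 100001010 (i.e. -246).
  001010011
+ 100001010
= 101011101
Result 101011101: MSB = 1 → 349 − 512 = -163.
Addends (after negating the subtrahend) have opposite signs, so signed overflow cannot occur.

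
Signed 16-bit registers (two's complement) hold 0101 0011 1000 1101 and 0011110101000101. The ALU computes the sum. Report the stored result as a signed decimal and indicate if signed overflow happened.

-28462; overflow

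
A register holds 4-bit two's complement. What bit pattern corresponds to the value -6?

|-6| = 6 = 0110 in 4 bits.
Invert the bits: 1001. Add 1: 1010.

1010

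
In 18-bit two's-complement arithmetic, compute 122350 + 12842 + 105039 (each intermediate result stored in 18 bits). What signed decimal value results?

-21913

122350 + 12842 = 135192 → wraps to -126952 (100001000000011000)
-126952 + 105039 = -21913 (111010101001100111)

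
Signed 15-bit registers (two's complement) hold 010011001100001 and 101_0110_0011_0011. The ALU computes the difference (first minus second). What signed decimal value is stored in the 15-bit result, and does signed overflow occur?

010011001100001 = 9825 (signed)
101_0110_0011_0011 → 101011000110011 = -10701 (signed)
Subtract via negate-and-add: invert 101011000110011 + 1 = 010100111001101 (i.e. 10701).
  010011001100001
+ 010100111001101
= 101000000101110
Result 101000000101110: MSB = 1 → 20526 − 32768 = -12242.
Both addends (after negating the subtrahend) are non-negative but the stored result is negative: signed overflow. The true value 9825 − (-10701) = 20526 lies outside [-16384, 16383].

-12242; overflow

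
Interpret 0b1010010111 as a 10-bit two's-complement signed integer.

-361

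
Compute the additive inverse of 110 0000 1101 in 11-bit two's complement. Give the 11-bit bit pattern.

Invert: 00111110010. Add 1: 00111110011.
Check: 11000001101 = -499, 00111110011 = 499.

00111110011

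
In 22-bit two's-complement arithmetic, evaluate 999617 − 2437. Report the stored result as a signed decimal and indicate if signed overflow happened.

999617 → 0011110100000011000001
2437 → 0000000000100110000101
Subtract via negate-and-add: invert 0000000000100110000101 + 1 = 1111111111011001111011 (i.e. -2437).
  0011110100000011000001
+ 1111111111011001111011
= 0011110011011100111100  (discard carry-out 1)
Result 0011110011011100111100: MSB = 0 → value 997180.
Addends (after negating the subtrahend) have opposite signs, so signed overflow cannot occur.

997180; no overflow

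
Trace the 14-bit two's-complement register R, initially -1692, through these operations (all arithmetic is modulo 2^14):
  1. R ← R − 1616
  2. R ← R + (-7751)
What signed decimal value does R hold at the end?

5325

Start: R = -1692 = 11100101100100.
R = -1692 − 1616 = -3308 = 11001100010100
R = -3308 + (-7751) = -11059; wraps to 5325 = 01010011001101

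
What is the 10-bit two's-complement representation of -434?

1001001110

|-434| = 434 = 0110110010 in 10 bits.
Invert the bits: 1001001101. Add 1: 1001001110.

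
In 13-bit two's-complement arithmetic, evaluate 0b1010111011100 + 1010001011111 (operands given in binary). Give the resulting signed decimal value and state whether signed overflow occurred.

0b1010111011100 → 1010111011100 = -2596 (signed)
1010001011111 = -2977 (signed)
  1010111011100
+ 1010001011111
= 0101000111011  (discard carry-out 1)
Result 0101000111011: MSB = 0 → value 2619.
Both addends are negative but the stored result is non-negative: signed overflow. The true value -2596 + (-2977) = -5573 lies outside [-4096, 4095].

2619; overflow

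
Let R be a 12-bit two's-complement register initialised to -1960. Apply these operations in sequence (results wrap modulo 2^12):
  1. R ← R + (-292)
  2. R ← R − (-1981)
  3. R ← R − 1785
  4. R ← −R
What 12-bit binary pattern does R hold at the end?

Start: R = -1960 = 100001011000.
R = -1960 + (-292) = -2252; wraps to 1844 = 011100110100
R = 1844 − (-1981) = 3825; wraps to -271 = 111011110001
R = -271 − 1785 = -2056; wraps to 2040 = 011111111000
R = −(2040) = -2040 = 100000001000

100000001000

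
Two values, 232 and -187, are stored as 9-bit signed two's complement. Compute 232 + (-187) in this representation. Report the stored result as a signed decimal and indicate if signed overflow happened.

232 → 011101000
-187 → 101000101
  011101000
+ 101000101
= 000101101  (discard carry-out 1)
Result 000101101: MSB = 0 → value 45.
Addends have opposite signs, so signed overflow cannot occur.

45; no overflow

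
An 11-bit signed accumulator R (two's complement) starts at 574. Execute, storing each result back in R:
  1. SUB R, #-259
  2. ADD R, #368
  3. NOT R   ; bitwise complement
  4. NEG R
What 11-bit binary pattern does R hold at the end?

Start: R = 574 = 01000111110.
R = 574 − (-259) = 833 = 01101000001
R = 833 + 368 = 1201; wraps to -847 = 10010110001
R = NOT 10010110001 = 01101001110 = 846
R = −(846) = -846 = 10010110010

10010110010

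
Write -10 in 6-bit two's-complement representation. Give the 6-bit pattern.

110110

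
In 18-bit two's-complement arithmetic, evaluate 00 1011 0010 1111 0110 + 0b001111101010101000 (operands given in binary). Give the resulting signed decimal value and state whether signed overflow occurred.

109982; no overflow

00 1011 0010 1111 0110 → 001011001011110110 = 45814 (signed)
0b001111101010101000 → 001111101010101000 = 64168 (signed)
  001011001011110110
+ 001111101010101000
= 011010110110011110
Result 011010110110011110: MSB = 0 → value 109982.
Both addends are non-negative and so is the stored result: no signed overflow.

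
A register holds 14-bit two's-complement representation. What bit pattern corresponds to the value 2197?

00100010010101

2197 is non-negative, so write it directly in 14 bits: 00100010010101.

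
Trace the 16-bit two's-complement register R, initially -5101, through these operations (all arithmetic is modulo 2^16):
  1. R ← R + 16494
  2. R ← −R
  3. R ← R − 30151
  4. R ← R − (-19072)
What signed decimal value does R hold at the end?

-22472

Start: R = -5101 = 1110110000010011.
R = -5101 + 16494 = 11393 = 0010110010000001
R = −(11393) = -11393 = 1101001101111111
R = -11393 − 30151 = -41544; wraps to 23992 = 0101110110111000
R = 23992 − (-19072) = 43064; wraps to -22472 = 1010100000111000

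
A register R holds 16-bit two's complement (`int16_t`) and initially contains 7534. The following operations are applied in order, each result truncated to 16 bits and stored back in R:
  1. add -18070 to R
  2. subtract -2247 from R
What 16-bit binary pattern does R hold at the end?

Start: R = 7534 = 0001110101101110.
R = 7534 + (-18070) = -10536 = 1101011011011000
R = -10536 − (-2247) = -8289 = 1101111110011111

1101111110011111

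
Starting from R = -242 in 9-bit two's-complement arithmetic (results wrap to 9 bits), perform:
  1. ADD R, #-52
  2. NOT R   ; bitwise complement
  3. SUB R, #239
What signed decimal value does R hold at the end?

54

Start: R = -242 = 100001110.
R = -242 + (-52) = -294; wraps to 218 = 011011010
R = NOT 011011010 = 100100101 = -219
R = -219 − 239 = -458; wraps to 54 = 000110110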